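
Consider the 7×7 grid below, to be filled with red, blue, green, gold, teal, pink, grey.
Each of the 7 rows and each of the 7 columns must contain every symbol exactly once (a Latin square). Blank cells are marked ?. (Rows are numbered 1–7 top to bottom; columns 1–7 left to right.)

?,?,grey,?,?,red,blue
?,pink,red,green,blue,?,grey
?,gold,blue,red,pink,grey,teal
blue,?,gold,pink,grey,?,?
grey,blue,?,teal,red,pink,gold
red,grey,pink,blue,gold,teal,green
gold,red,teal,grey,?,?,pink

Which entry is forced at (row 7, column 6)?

blue

Row 1, column 4: row 1 has {red, blue, grey} and column 4 has {red, blue, green, teal, pink, grey}, leaving only gold.
Row 2, column 1: row 2 has {red, blue, green, pink, grey} and column 1 has {red, blue, gold, grey}, leaving only teal.
Row 2, column 6: row 2 has {red, blue, green, teal, pink, grey} and column 6 has {red, teal, pink, grey}, leaving only gold.
Row 3, column 1: row 3 has {red, blue, gold, teal, pink, grey} and column 1 has {red, blue, gold, teal, grey}, leaving only green.
Row 1, column 1: row 1 has {red, blue, gold, grey} and column 1 has {red, blue, green, gold, teal, grey}, leaving only pink.
Row 4, column 6: row 4 has {blue, gold, pink, grey} and column 6 has {red, gold, teal, pink, grey}, leaving only green.
Row 7 already has {red, gold, teal, pink, grey} and column 6 already has {red, green, gold, teal, pink, grey}, so row 7, column 6 must be blue.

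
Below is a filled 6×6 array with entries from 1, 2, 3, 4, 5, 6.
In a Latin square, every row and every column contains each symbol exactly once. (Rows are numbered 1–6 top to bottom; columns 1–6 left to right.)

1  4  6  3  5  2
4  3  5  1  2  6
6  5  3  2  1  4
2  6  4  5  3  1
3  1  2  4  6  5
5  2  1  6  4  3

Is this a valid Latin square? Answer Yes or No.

Yes

Each row is a permutation of the 6 symbols, and so is each column.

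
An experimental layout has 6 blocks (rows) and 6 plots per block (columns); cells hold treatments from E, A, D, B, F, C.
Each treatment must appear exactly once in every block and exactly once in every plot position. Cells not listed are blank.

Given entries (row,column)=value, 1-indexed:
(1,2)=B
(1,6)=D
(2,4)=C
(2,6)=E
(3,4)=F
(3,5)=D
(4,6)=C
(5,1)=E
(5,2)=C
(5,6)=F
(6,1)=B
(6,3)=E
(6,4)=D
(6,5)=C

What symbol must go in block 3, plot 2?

Block 6, plot 6: block 6 has {E, D, B, C} and plot 6 has {E, D, F, C}, leaving only A.
Block 3, plot 6: block 3 has {D, F} and plot 6 has {E, A, D, F, C}, leaving only B.
Block 6, plot 2: block 6 has {E, A, D, B, C} and plot 2 has {B, C}, leaving only F.
Block 3, plot 2 is narrowed to {E, A}.
If it were A, then block 3, plot 3 would be left with no valid symbol.
So block 3, plot 2 must be E.

E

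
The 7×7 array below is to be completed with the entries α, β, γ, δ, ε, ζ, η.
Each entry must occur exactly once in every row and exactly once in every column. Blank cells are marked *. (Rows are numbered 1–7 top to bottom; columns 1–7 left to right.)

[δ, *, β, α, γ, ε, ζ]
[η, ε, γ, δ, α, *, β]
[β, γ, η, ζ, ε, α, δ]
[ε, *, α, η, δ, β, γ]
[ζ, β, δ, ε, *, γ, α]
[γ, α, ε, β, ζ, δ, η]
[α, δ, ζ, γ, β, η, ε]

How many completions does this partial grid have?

Row 1, column 2: eliminating its row and column leaves {η}.
Row 2, column 6: eliminating its row and column leaves {ζ}.
Row 4, column 2: eliminating its row and column leaves {ζ}.
Row 5, column 5: eliminating its row and column leaves {η}.
Only one assignment across all blanks avoids any row or column repeat, giving 1 completion.

1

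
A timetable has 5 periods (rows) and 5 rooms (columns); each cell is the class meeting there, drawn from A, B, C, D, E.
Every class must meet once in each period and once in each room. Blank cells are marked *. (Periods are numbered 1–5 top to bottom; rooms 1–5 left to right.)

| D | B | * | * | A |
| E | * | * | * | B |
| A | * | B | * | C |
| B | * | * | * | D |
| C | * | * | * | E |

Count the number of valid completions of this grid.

Period 1, room 3: eliminating its period and room leaves {C, E}.
Period 1, room 4: eliminating its period and room leaves {C, E}.
Period 2, room 2: eliminating its period and room leaves {A, C, D}.
Period 2, room 3: eliminating its period and room leaves {A, C, D}.
Period 2, room 4: eliminating its period and room leaves {A, C, D}.
Period 3, room 2: eliminating its period and room leaves {D, E}.
Period 3, room 4: eliminating its period and room leaves {D, E}.
Period 4, room 2: eliminating its period and room leaves {A, C, E}.
Period 4, room 3: eliminating its period and room leaves {A, C, E}.
Period 4, room 4: eliminating its period and room leaves {A, C, E}.
Period 5, room 2: eliminating its period and room leaves {A, D}.
Period 5, room 3: eliminating its period and room leaves {A, D}.
Period 5, room 4: eliminating its period and room leaves {A, B, D}.
Enumerating the assignments across these blanks that avoid any period or room repeat gives 6 completions.

6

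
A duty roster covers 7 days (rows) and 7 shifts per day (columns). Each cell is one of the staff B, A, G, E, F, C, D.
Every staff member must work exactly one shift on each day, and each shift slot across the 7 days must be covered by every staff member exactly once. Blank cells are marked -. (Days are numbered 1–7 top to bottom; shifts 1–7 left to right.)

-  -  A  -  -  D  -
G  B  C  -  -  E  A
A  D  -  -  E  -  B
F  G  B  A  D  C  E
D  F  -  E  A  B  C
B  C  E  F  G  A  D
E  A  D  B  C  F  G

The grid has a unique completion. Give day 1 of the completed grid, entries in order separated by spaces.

C E A G B D F

Day 1, shift 1: day 1 has {A, D} and shift 1 has {B, A, G, E, F, D}, leaving only C.
Day 1, shift 2: day 1 has {A, C, D} and shift 2 has {B, A, G, F, C, D}, leaving only E.
Day 1, shift 4: day 1 has {A, E, C, D} and shift 4 has {B, A, E, F}, leaving only G.
Day 1, shift 7: day 1 has {A, G, E, C, D} and shift 7 has {B, A, G, E, C, D}, leaving only F.
Day 1, shift 5: day 1 has {A, G, E, F, C, D} and shift 5 has {A, G, E, C, D}, leaving only B.
So day 1 reads: C E A G B D F.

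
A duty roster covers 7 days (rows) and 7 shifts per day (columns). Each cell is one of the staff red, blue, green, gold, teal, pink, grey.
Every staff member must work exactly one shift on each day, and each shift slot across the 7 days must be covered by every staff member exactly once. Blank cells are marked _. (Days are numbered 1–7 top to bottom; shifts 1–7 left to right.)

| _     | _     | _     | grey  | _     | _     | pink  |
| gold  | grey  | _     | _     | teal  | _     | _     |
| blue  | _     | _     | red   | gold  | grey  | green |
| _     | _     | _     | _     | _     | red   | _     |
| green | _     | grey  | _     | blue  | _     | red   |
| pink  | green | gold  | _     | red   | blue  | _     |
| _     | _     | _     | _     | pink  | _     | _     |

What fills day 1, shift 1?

Day 1, shift 5: day 1 has {pink, grey} and shift 5 has {red, blue, gold, teal, pink}, leaving only green.
Day 2, shift 7: day 2 has {gold, teal, grey} and shift 7 has {red, green, pink}, leaving only blue.
Day 4, shift 5: day 4 has {red} and shift 5 has {red, blue, green, gold, teal, pink}, leaving only grey.
Day 4, shift 1: day 4 has {red, grey} and shift 1 has {blue, green, gold, pink}, leaving only teal.
Day 1 already has {green, pink, grey} and shift 1 already has {blue, green, gold, teal, pink}, so day 1, shift 1 must be red.

red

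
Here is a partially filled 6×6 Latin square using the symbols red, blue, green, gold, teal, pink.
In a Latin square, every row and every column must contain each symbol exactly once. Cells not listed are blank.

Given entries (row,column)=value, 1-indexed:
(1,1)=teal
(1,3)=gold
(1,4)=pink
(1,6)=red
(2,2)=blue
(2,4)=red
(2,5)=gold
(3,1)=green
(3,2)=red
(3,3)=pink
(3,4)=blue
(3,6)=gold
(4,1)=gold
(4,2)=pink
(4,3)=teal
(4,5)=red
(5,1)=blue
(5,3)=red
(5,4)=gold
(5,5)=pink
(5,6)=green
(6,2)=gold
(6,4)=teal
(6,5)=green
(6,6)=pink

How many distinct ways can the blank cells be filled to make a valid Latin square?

1

Row 1, column 2: eliminating its row and column leaves {green}.
Row 1, column 5: eliminating its row and column leaves {blue}.
Row 2, column 1: eliminating its row and column leaves {pink}.
Row 2, column 3: eliminating its row and column leaves {green}.
Row 2, column 6: eliminating its row and column leaves {teal}.
Row 3, column 5: eliminating its row and column leaves {teal}.
Row 4, column 4: eliminating its row and column leaves {green}.
Row 4, column 6: eliminating its row and column leaves {blue}.
Row 5, column 2: eliminating its row and column leaves {teal}.
Row 6, column 1: eliminating its row and column leaves {red}.
Row 6, column 3: eliminating its row and column leaves {blue}.
Only one assignment across all blanks avoids any row or column repeat, giving 1 completion.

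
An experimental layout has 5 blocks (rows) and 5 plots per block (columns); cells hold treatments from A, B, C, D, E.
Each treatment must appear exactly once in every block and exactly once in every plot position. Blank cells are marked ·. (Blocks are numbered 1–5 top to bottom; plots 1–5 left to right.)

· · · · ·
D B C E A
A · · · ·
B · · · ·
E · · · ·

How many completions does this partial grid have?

56

Block 1, plot 1: eliminating its block and plot leaves {C}.
Block 1, plot 2: eliminating its block and plot leaves {A, C, D, E}.
Block 1, plot 3: eliminating its block and plot leaves {A, B, D, E}.
Block 1, plot 4: eliminating its block and plot leaves {A, B, C, D}.
Block 1, plot 5: eliminating its block and plot leaves {B, C, D, E}.
Block 3, plot 2: eliminating its block and plot leaves {C, D, E}.
Block 3, plot 3: eliminating its block and plot leaves {B, D, E}.
Block 3, plot 4: eliminating its block and plot leaves {B, C, D}.
Block 3, plot 5: eliminating its block and plot leaves {B, C, D, E}.
Block 4, plot 2: eliminating its block and plot leaves {A, C, D, E}.
Block 4, plot 3: eliminating its block and plot leaves {A, D, E}.
Block 4, plot 4: eliminating its block and plot leaves {A, C, D}.
Block 4, plot 5: eliminating its block and plot leaves {C, D, E}.
Block 5, plot 2: eliminating its block and plot leaves {A, C, D}.
Block 5, plot 3: eliminating its block and plot leaves {A, B, D}.
Block 5, plot 4: eliminating its block and plot leaves {A, B, C, D}.
Block 5, plot 5: eliminating its block and plot leaves {B, C, D}.
Enumerating the assignments across these blanks that avoid any block or plot repeat gives 56 completions.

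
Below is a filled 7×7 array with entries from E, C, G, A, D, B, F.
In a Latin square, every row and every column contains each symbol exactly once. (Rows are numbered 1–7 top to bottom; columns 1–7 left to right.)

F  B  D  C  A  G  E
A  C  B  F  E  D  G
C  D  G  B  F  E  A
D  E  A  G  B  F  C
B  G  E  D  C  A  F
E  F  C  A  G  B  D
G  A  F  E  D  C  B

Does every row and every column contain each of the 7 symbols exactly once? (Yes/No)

Yes

Each row is a permutation of the 7 symbols, and so is each column.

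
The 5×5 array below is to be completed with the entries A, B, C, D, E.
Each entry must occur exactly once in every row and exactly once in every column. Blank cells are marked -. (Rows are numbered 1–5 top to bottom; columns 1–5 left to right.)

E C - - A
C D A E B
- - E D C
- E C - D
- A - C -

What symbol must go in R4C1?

B

Row 1, column 4: row 1 has {A, C, E} and column 4 has {C, D, E}, leaving only B.
Row 1, column 3: row 1 has {A, B, C, E} and column 3 has {A, C, E}, leaving only D.
Row 3, column 2: row 3 has {C, D, E} and column 2 has {A, C, D, E}, leaving only B.
Row 3, column 1: row 3 has {B, C, D, E} and column 1 has {C, E}, leaving only A.
Row 4 already has {C, D, E} and column 1 already has {A, C, E}, so row 4, column 1 must be B.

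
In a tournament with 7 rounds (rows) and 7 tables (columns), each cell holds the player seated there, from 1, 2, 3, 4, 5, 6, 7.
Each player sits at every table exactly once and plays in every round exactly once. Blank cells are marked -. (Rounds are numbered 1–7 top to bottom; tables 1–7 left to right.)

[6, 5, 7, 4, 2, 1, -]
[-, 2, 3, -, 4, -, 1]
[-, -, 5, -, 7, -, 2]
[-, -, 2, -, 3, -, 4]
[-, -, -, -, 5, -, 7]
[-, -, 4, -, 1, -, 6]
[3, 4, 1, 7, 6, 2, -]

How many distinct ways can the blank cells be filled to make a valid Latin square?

Round 1, table 7: eliminating its round and table leaves {3}.
Round 2, table 1: eliminating its round and table leaves {5, 7}.
Round 2, table 4: eliminating its round and table leaves {5, 6}.
Round 2, table 6: eliminating its round and table leaves {5, 6, 7}.
Round 3, table 1: eliminating its round and table leaves {1, 4}.
Round 3, table 2: eliminating its round and table leaves {1, 3, 6}.
Round 3, table 4: eliminating its round and table leaves {1, 3, 6}.
Round 3, table 6: eliminating its round and table leaves {3, 4, 6}.
Round 4, table 1: eliminating its round and table leaves {1, 5, 7}.
Round 4, table 2: eliminating its round and table leaves {1, 6, 7}.
Round 4, table 4: eliminating its round and table leaves {1, 5, 6}.
Round 4, table 6: eliminating its round and table leaves {5, 6, 7}.
Round 5, table 1: eliminating its round and table leaves {1, 2, 4}.
Round 5, table 2: eliminating its round and table leaves {1, 3, 6}.
Round 5, table 3: eliminating its round and table leaves {6}.
Round 5, table 4: eliminating its round and table leaves {1, 2, 3, 6}.
Round 5, table 6: eliminating its round and table leaves {3, 4, 6}.
Round 6, table 1: eliminating its round and table leaves {2, 5, 7}.
Round 6, table 2: eliminating its round and table leaves {3, 7}.
Round 6, table 4: eliminating its round and table leaves {2, 3, 5}.
Round 6, table 6: eliminating its round and table leaves {3, 5, 7}.
Round 7, table 7: eliminating its round and table leaves {5}.
Enumerating the assignments across these blanks that avoid any round or table repeat gives 12 completions.

12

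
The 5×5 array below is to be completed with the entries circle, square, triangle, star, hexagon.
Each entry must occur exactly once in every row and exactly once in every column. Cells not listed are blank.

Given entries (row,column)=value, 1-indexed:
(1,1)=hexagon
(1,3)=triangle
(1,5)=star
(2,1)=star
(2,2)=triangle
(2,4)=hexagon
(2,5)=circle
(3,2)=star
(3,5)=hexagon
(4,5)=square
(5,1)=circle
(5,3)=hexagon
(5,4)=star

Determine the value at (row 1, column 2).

Row 2, column 3: row 2 has {circle, triangle, star, hexagon} and column 3 has {triangle, hexagon}, leaving only square.
Row 3, column 3: row 3 has {star, hexagon} and column 3 has {square, triangle, hexagon}, leaving only circle.
Row 4, column 1: row 4 has {square} and column 1 has {circle, star, hexagon}, leaving only triangle.
Row 3, column 1: row 3 has {circle, star, hexagon} and column 1 has {circle, triangle, star, hexagon}, leaving only square.
Row 3, column 4: row 3 has {circle, square, star, hexagon} and column 4 has {star, hexagon}, leaving only triangle.
Row 4, column 3: row 4 has {square, triangle} and column 3 has {circle, square, triangle, hexagon}, leaving only star.
Row 4, column 4: row 4 has {square, triangle, star} and column 4 has {triangle, star, hexagon}, leaving only circle.
Row 1, column 4: row 1 has {triangle, star, hexagon} and column 4 has {circle, triangle, star, hexagon}, leaving only square.
Row 1 already has {square, triangle, star, hexagon} and column 2 already has {triangle, star}, so row 1, column 2 must be circle.

circle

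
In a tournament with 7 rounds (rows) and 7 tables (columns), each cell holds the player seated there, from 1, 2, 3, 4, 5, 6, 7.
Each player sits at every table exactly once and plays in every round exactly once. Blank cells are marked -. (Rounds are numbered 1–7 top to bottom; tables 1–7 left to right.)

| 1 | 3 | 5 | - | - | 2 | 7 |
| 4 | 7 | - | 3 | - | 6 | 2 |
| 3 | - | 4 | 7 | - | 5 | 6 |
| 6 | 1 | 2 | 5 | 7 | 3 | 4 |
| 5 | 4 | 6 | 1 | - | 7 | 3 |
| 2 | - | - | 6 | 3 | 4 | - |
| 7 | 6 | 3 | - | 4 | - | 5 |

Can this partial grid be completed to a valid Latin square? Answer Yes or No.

Yes

No round or table among the givens repeats a symbol, and propagating forced cells runs into no contradiction.
One valid completion exists (for instance, 1 3 5 4 6 2 7 / 4 7 1 3 5 6 2 / 3 2 4 7 1 5 6 / 6 1 2 5 7 3 4 / 5 4 6 1 2 7 3 / 2 5 7 6 3 4 1 / 7 6 3 2 4 1 5).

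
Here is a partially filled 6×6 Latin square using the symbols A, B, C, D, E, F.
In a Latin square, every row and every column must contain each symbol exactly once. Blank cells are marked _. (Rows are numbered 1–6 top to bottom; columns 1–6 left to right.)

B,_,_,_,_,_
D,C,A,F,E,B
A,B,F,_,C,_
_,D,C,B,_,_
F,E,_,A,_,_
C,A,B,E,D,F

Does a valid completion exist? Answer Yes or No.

Yes

No row or column among the givens repeats a symbol, and propagating forced cells runs into no contradiction.
One valid completion exists (for instance, B F E C A D / D C A F E B / A B F D C E / E D C B F A / F E D A B C / C A B E D F).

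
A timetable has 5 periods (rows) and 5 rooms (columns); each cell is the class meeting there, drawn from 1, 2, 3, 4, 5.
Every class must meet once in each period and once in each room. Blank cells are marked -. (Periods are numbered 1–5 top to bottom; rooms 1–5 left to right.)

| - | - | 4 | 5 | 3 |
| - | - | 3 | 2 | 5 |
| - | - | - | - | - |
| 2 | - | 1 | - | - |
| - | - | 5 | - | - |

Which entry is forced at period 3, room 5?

Period 1, room 1: period 1 has {3, 4, 5} and room 1 has {2}, leaving only 1.
Period 1, room 2: period 1 has {1, 3, 4, 5} and room 2 has {}, leaving only 2.
Period 2, room 1: period 2 has {2, 3, 5} and room 1 has {1, 2}, leaving only 4.
Period 2, room 2: period 2 has {2, 3, 4, 5} and room 2 has {2}, leaving only 1.
Period 3, room 3: period 3 has {} and room 3 has {1, 3, 4, 5}, leaving only 2.
Period 4, room 5: period 4 has {1, 2} and room 5 has {3, 5}, leaving only 4.
Period 3 already has {2} and room 5 already has {3, 4, 5}, so period 3, room 5 must be 1.

1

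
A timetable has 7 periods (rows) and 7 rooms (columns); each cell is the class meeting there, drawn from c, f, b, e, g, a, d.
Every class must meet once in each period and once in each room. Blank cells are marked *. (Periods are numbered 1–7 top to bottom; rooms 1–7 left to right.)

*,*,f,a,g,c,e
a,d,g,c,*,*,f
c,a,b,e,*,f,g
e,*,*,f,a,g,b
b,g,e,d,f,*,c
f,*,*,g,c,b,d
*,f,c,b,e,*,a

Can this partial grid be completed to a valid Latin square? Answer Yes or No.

Yes

No period or room among the givens repeats a symbol, and propagating forced cells runs into no contradiction.
One valid completion exists (for instance, d b f a g c e / a d g c b e f / c a b e d f g / e c d f a g b / b g e d f a c / f e a g c b d / g f c b e d a).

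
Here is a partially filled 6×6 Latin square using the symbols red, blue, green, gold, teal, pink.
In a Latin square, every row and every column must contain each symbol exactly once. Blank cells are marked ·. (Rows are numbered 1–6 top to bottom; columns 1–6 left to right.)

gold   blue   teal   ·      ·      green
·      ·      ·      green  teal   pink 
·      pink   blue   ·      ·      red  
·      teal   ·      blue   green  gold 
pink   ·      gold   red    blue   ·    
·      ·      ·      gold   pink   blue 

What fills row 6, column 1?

teal

Row 1, column 4: row 1 has {blue, green, gold, teal} and column 4 has {red, blue, green, gold}, leaving only pink.
Row 1, column 5: row 1 has {blue, green, gold, teal, pink} and column 5 has {blue, green, teal, pink}, leaving only red.
Row 2, column 3: row 2 has {green, teal, pink} and column 3 has {blue, gold, teal}, leaving only red.
Row 2, column 1: row 2 has {red, green, teal, pink} and column 1 has {gold, pink}, leaving only blue.
Row 2, column 2: row 2 has {red, blue, green, teal, pink} and column 2 has {blue, teal, pink}, leaving only gold.
Row 3, column 4: row 3 has {red, blue, pink} and column 4 has {red, blue, green, gold, pink}, leaving only teal.
Row 3, column 1: row 3 has {red, blue, teal, pink} and column 1 has {blue, gold, pink}, leaving only green.
Row 3, column 5: row 3 has {red, blue, green, teal, pink} and column 5 has {red, blue, green, teal, pink}, leaving only gold.
Row 4, column 1: row 4 has {blue, green, gold, teal} and column 1 has {blue, green, gold, pink}, leaving only red.
Row 6 already has {blue, gold, pink} and column 1 already has {red, blue, green, gold, pink}, so row 6, column 1 must be teal.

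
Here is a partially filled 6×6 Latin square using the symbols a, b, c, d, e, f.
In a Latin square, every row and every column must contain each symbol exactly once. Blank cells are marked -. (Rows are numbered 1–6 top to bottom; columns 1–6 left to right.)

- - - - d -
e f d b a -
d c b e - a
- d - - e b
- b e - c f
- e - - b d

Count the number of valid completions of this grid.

Row 1, column 1: eliminating its row and column leaves {a, b, c, f}.
Row 1, column 2: eliminating its row and column leaves {a}.
Row 1, column 3: eliminating its row and column leaves {a, c, f}.
Row 1, column 4: eliminating its row and column leaves {a, c, f}.
Row 1, column 6: eliminating its row and column leaves {c, e}.
Row 2, column 6: eliminating its row and column leaves {c}.
Row 3, column 5: eliminating its row and column leaves {f}.
Row 4, column 1: eliminating its row and column leaves {a, c, f}.
Row 4, column 3: eliminating its row and column leaves {a, c, f}.
Row 4, column 4: eliminating its row and column leaves {a, c, f}.
Row 5, column 1: eliminating its row and column leaves {a}.
Row 5, column 4: eliminating its row and column leaves {a, d}.
Row 6, column 1: eliminating its row and column leaves {a, c, f}.
Row 6, column 3: eliminating its row and column leaves {a, c, f}.
Row 6, column 4: eliminating its row and column leaves {a, c, f}.
Enumerating the assignments across these blanks that avoid any row or column repeat gives 4 completions.

4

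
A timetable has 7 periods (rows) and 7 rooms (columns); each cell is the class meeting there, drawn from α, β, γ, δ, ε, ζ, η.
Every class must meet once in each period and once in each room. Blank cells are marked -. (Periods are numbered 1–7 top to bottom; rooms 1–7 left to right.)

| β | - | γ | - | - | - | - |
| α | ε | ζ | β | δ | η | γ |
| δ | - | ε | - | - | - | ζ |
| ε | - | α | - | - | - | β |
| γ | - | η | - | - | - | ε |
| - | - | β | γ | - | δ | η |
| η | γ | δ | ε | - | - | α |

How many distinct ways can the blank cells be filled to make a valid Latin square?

9

Period 1, room 2: eliminating its period and room leaves {α, δ, ζ, η}.
Period 1, room 4: eliminating its period and room leaves {α, δ, ζ, η}.
Period 1, room 5: eliminating its period and room leaves {α, ε, ζ, η}.
Period 1, room 6: eliminating its period and room leaves {α, ε, ζ}.
Period 1, room 7: eliminating its period and room leaves {δ}.
Period 3, room 2: eliminating its period and room leaves {α, β, η}.
Period 3, room 4: eliminating its period and room leaves {α, η}.
Period 3, room 5: eliminating its period and room leaves {α, β, γ, η}.
Period 3, room 6: eliminating its period and room leaves {α, β, γ}.
Period 4, room 2: eliminating its period and room leaves {δ, ζ, η}.
Period 4, room 4: eliminating its period and room leaves {δ, ζ, η}.
Period 4, room 5: eliminating its period and room leaves {γ, ζ, η}.
Period 4, room 6: eliminating its period and room leaves {γ, ζ}.
Period 5, room 2: eliminating its period and room leaves {α, β, δ, ζ}.
Period 5, room 4: eliminating its period and room leaves {α, δ, ζ}.
Period 5, room 5: eliminating its period and room leaves {α, β, ζ}.
Period 5, room 6: eliminating its period and room leaves {α, β, ζ}.
Period 6, room 1: eliminating its period and room leaves {ζ}.
Period 6, room 2: eliminating its period and room leaves {α, ζ}.
Period 6, room 5: eliminating its period and room leaves {α, ε, ζ}.
Period 7, room 5: eliminating its period and room leaves {β, ζ}.
Period 7, room 6: eliminating its period and room leaves {β, ζ}.
Enumerating the assignments across these blanks that avoid any period or room repeat gives 9 completions.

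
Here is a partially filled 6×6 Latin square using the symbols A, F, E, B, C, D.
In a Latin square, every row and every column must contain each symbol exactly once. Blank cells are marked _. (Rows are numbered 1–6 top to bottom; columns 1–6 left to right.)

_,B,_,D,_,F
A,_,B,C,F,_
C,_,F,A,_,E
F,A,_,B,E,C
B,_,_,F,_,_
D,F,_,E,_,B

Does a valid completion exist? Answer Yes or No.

Yes

No row or column among the givens repeats a symbol, and propagating forced cells runs into no contradiction.
One valid completion exists (for instance, E B A D C F / A E B C F D / C D F A B E / F A D B E C / B C E F D A / D F C E A B).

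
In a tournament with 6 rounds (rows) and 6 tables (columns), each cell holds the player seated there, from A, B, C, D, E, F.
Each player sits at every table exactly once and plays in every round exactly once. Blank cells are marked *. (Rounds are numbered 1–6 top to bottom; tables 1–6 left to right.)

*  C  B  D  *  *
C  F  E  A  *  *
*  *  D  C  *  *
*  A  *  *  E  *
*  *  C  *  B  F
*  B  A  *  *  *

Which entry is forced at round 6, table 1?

E

Round 2, table 5: round 2 has {A, C, E, F} and table 5 has {B, E}, leaving only D.
Round 2, table 6: round 2 has {A, C, D, E, F} and table 6 has {F}, leaving only B.
Round 3, table 2: round 3 has {C, D} and table 2 has {A, B, C, F}, leaving only E.
Round 3, table 6: round 3 has {C, D, E} and table 6 has {B, F}, leaving only A.
Round 1, table 6: round 1 has {B, C, D} and table 6 has {A, B, F}, leaving only E.
Round 3, table 5: round 3 has {A, C, D, E} and table 5 has {B, D, E}, leaving only F.
Round 1, table 5: round 1 has {B, C, D, E} and table 5 has {B, D, E, F}, leaving only A.
Round 1, table 1: round 1 has {A, B, C, D, E} and table 1 has {C}, leaving only F.
Round 3, table 1: round 3 has {A, C, D, E, F} and table 1 has {C, F}, leaving only B.
Round 4, table 1: round 4 has {A, E} and table 1 has {B, C, F}, leaving only D.
Round 6 already has {A, B} and table 1 already has {B, C, D, F}, so round 6, table 1 must be E.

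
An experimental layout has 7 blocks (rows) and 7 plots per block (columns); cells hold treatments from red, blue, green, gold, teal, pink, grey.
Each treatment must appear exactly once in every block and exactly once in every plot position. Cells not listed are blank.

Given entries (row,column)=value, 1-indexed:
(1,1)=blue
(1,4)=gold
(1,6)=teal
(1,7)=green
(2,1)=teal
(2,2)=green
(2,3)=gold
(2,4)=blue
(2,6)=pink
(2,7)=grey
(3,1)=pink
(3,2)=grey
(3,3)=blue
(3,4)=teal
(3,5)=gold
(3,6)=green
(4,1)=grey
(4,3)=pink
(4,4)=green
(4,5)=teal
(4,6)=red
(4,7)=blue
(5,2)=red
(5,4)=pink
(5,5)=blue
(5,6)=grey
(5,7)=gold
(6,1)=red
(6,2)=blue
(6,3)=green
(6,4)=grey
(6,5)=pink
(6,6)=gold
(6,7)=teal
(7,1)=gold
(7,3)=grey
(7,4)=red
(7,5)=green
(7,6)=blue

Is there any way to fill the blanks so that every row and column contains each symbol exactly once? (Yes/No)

Yes

No block or plot among the givens repeats a symbol, and propagating forced cells runs into no contradiction.
One valid completion exists (for instance, blue pink red gold grey teal green / teal green gold blue red pink grey / pink grey blue teal gold green red / grey gold pink green teal red blue / green red teal pink blue grey gold / red blue green grey pink gold teal / gold teal grey red green blue pink).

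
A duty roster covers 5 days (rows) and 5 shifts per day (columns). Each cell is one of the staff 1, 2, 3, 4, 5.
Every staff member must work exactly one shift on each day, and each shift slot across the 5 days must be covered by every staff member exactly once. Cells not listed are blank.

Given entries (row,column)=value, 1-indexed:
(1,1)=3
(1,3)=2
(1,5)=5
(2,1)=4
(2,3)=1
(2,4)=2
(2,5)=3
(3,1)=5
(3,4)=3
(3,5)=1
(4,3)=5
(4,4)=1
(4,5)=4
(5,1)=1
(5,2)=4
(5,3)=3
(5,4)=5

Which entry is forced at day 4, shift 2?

Day 1, shift 2: day 1 has {2, 3, 5} and shift 2 has {4}, leaving only 1.
Day 1, shift 4: day 1 has {1, 2, 3, 5} and shift 4 has {1, 2, 3, 5}, leaving only 4.
Day 2, shift 2: day 2 has {1, 2, 3, 4} and shift 2 has {1, 4}, leaving only 5.
Day 3, shift 2: day 3 has {1, 3, 5} and shift 2 has {1, 4, 5}, leaving only 2.
Day 4 already has {1, 4, 5} and shift 2 already has {1, 2, 4, 5}, so day 4, shift 2 must be 3.

3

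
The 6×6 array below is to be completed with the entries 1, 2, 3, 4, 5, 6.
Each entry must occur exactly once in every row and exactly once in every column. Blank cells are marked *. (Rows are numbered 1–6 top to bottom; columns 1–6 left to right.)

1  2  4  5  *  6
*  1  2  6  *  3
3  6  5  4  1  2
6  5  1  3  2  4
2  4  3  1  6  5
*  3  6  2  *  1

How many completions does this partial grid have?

2

Row 1, column 5: eliminating its row and column leaves {3}.
Row 2, column 1: eliminating its row and column leaves {4, 5}.
Row 2, column 5: eliminating its row and column leaves {4, 5}.
Row 6, column 1: eliminating its row and column leaves {4, 5}.
Row 6, column 5: eliminating its row and column leaves {4, 5}.
Enumerating the assignments across these blanks that avoid any row or column repeat gives 2 completions.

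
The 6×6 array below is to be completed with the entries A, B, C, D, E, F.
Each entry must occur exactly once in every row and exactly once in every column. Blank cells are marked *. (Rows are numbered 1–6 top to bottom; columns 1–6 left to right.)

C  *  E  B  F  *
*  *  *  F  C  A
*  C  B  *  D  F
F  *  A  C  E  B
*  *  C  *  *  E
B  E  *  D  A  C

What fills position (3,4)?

E

Row 1, column 6: row 1 has {B, C, E, F} and column 6 has {A, B, C, E, F}, leaving only D.
Row 1, column 2: row 1 has {B, C, D, E, F} and column 2 has {C, E}, leaving only A.
Row 2, column 3: row 2 has {A, C, F} and column 3 has {A, B, C, E}, leaving only D.
Row 2, column 1: row 2 has {A, C, D, F} and column 1 has {B, C, F}, leaving only E.
Row 2, column 2: row 2 has {A, C, D, E, F} and column 2 has {A, C, E}, leaving only B.
Row 3, column 1: row 3 has {B, C, D, F} and column 1 has {B, C, E, F}, leaving only A.
Row 3 already has {A, B, C, D, F} and column 4 already has {B, C, D, F}, so row 3, column 4 must be E.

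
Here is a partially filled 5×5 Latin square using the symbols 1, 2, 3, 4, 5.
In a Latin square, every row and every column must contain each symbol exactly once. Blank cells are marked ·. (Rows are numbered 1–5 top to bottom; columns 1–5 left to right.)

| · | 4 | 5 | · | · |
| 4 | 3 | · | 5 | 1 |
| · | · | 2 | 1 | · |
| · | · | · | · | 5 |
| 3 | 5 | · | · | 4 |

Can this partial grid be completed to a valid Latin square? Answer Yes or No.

Row 2, column 3: row 2 together with column 3 already contain {1, 2, 3, 4, 5} — every symbol — so nothing can go there. The grid has no valid completion.

No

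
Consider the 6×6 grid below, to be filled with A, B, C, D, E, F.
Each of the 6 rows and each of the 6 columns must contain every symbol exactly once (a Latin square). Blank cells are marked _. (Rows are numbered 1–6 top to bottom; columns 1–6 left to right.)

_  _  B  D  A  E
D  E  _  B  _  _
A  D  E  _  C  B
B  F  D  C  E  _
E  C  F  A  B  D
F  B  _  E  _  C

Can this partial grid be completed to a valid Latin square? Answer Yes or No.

No

Row 1, column 2: row 1 together with column 2 already contain {A, B, C, D, E, F} — every symbol — so nothing can go there. The grid has no valid completion.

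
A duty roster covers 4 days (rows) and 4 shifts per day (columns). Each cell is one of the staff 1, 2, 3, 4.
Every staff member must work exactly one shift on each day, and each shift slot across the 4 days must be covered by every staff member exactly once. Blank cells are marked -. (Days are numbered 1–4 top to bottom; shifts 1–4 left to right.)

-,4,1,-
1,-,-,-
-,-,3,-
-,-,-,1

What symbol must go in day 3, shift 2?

1

Day 3, shift 2 is narrowed to {1, 2}.
If it were 2, then day 4, shift 2 would be left with no valid symbol.
So day 3, shift 2 must be 1.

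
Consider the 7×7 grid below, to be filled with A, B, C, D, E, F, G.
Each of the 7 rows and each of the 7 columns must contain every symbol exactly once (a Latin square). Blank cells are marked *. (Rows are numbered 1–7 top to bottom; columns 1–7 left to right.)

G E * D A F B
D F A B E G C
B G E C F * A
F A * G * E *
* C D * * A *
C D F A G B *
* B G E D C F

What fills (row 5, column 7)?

Row 1, column 3: row 1 has {A, B, D, E, F, G} and column 3 has {A, D, E, F, G}, leaving only C.
Row 3, column 6: row 3 has {A, B, C, E, F, G} and column 6 has {A, B, C, E, F, G}, leaving only D.
Row 4, column 3: row 4 has {A, E, F, G} and column 3 has {A, C, D, E, F, G}, leaving only B.
Row 4, column 5: row 4 has {A, B, E, F, G} and column 5 has {A, D, E, F, G}, leaving only C.
Row 4, column 7: row 4 has {A, B, C, E, F, G} and column 7 has {A, B, C, F}, leaving only D.
Row 5, column 1: row 5 has {A, C, D} and column 1 has {B, C, D, F, G}, leaving only E.
Row 5 already has {A, C, D, E} and column 7 already has {A, B, C, D, F}, so row 5, column 7 must be G.

G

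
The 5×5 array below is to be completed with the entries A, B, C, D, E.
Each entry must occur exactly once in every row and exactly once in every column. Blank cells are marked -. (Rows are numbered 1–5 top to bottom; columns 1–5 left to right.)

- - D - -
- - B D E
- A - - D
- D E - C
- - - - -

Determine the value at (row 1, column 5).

A

Row 2, column 2: row 2 has {B, D, E} and column 2 has {A, D}, leaving only C.
Row 2, column 1: row 2 has {B, C, D, E} and column 1 has {}, leaving only A.
Row 3, column 3: row 3 has {A, D} and column 3 has {B, D, E}, leaving only C.
Row 4, column 1: row 4 has {C, D, E} and column 1 has {A}, leaving only B.
Row 3, column 1: row 3 has {A, C, D} and column 1 has {A, B}, leaving only E.
Row 1, column 1: row 1 has {D} and column 1 has {A, B, E}, leaving only C.
Row 3, column 4: row 3 has {A, C, D, E} and column 4 has {D}, leaving only B.
Row 4, column 4: row 4 has {B, C, D, E} and column 4 has {B, D}, leaving only A.
Row 1, column 4: row 1 has {C, D} and column 4 has {A, B, D}, leaving only E.
Row 1, column 2: row 1 has {C, D, E} and column 2 has {A, C, D}, leaving only B.
Row 1 already has {B, C, D, E} and column 5 already has {C, D, E}, so row 1, column 5 must be A.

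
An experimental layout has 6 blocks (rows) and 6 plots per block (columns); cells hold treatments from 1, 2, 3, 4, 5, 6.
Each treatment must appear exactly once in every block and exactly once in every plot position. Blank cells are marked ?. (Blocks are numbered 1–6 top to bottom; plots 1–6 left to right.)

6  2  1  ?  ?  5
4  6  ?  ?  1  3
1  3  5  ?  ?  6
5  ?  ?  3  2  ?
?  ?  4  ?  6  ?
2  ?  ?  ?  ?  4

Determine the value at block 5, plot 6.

Block 1, plot 4: block 1 has {1, 2, 5, 6} and plot 4 has {3}, leaving only 4.
Block 1, plot 5: block 1 has {1, 2, 4, 5, 6} and plot 5 has {1, 2, 6}, leaving only 3.
Block 2, plot 3: block 2 has {1, 3, 4, 6} and plot 3 has {1, 4, 5}, leaving only 2.
Block 2, plot 4: block 2 has {1, 2, 3, 4, 6} and plot 4 has {3, 4}, leaving only 5.
Block 3, plot 4: block 3 has {1, 3, 5, 6} and plot 4 has {3, 4, 5}, leaving only 2.
Block 3, plot 5: block 3 has {1, 2, 3, 5, 6} and plot 5 has {1, 2, 3, 6}, leaving only 4.
Block 4, plot 3: block 4 has {2, 3, 5} and plot 3 has {1, 2, 4, 5}, leaving only 6.
Block 4, plot 6: block 4 has {2, 3, 5, 6} and plot 6 has {3, 4, 5, 6}, leaving only 1.
Block 5 already has {4, 6} and plot 6 already has {1, 3, 4, 5, 6}, so block 5, plot 6 must be 2.

2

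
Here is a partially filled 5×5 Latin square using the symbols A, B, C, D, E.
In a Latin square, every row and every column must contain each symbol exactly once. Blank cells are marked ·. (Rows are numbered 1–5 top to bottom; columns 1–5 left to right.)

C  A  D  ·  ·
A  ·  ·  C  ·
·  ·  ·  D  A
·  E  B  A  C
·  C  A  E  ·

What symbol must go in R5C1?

Row 1, column 4: row 1 has {A, C, D} and column 4 has {A, C, D, E}, leaving only B.
Row 1, column 5: row 1 has {A, B, C, D} and column 5 has {A, C}, leaving only E.
Row 2, column 3: row 2 has {A, C} and column 3 has {A, B, D}, leaving only E.
Row 3, column 2: row 3 has {A, D} and column 2 has {A, C, E}, leaving only B.
Row 2, column 2: row 2 has {A, C, E} and column 2 has {A, B, C, E}, leaving only D.
Row 2, column 5: row 2 has {A, C, D, E} and column 5 has {A, C, E}, leaving only B.
Row 3, column 1: row 3 has {A, B, D} and column 1 has {A, C}, leaving only E.
Row 3, column 3: row 3 has {A, B, D, E} and column 3 has {A, B, D, E}, leaving only C.
Row 4, column 1: row 4 has {A, B, C, E} and column 1 has {A, C, E}, leaving only D.
Row 5 already has {A, C, E} and column 1 already has {A, C, D, E}, so row 5, column 1 must be B.

B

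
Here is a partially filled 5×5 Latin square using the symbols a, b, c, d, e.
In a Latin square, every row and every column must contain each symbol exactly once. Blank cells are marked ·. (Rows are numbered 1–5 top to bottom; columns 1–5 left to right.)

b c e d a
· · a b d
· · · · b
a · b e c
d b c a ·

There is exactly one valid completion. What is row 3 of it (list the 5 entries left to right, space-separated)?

Row 3, column 3: row 3 has {b} and column 3 has {a, b, c, e}, leaving only d.
Row 3, column 4: row 3 has {b, d} and column 4 has {a, b, d, e}, leaving only c.
Row 3, column 1: row 3 has {b, c, d} and column 1 has {a, b, d}, leaving only e.
Row 3, column 2: row 3 has {b, c, d, e} and column 2 has {b, c}, leaving only a.
So row 3 reads: e a d c b.

e a d c b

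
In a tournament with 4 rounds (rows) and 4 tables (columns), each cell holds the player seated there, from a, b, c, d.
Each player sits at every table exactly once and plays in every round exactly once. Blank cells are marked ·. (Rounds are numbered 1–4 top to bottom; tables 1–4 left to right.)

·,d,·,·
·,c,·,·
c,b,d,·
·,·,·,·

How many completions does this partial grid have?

Round 1, table 1: eliminating its round and table leaves {a, b}.
Round 1, table 3: eliminating its round and table leaves {a, b, c}.
Round 1, table 4: eliminating its round and table leaves {a, b, c}.
Round 2, table 1: eliminating its round and table leaves {a, b, d}.
Round 2, table 3: eliminating its round and table leaves {a, b}.
Round 2, table 4: eliminating its round and table leaves {a, b, d}.
Round 3, table 4: eliminating its round and table leaves {a}.
Round 4, table 1: eliminating its round and table leaves {a, b, d}.
Round 4, table 2: eliminating its round and table leaves {a}.
Round 4, table 3: eliminating its round and table leaves {a, b, c}.
Round 4, table 4: eliminating its round and table leaves {a, b, c, d}.
Enumerating the assignments across these blanks that avoid any round or table repeat gives 4 completions.

4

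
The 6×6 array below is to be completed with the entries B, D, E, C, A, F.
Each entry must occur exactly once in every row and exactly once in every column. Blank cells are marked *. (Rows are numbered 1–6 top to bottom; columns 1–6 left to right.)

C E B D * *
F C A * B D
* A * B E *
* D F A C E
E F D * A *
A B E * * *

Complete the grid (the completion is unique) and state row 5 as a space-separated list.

Row 5, column 4: row 5 has {D, E, A, F} and column 4 has {B, D, A}, leaving only C.
Row 5, column 6: row 5 has {D, E, C, A, F} and column 6 has {D, E}, leaving only B.
So row 5 reads: E F D C A B.

E F D C A B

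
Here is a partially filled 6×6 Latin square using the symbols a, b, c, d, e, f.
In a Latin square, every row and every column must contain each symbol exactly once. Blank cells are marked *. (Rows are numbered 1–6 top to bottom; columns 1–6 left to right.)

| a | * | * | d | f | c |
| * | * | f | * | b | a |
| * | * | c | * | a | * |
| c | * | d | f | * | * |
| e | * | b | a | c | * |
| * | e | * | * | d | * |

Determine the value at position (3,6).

Row 1, column 2: row 1 has {a, c, d, f} and column 2 has {e}, leaving only b.
Row 1, column 3: row 1 has {a, b, c, d, f} and column 3 has {b, c, d, f}, leaving only e.
Row 2, column 1: row 2 has {a, b, f} and column 1 has {a, c, e}, leaving only d.
Row 2, column 2: row 2 has {a, b, d, f} and column 2 has {b, e}, leaving only c.
Row 2, column 4: row 2 has {a, b, c, d, f} and column 4 has {a, d, f}, leaving only e.
Row 3, column 4: row 3 has {a, c} and column 4 has {a, d, e, f}, leaving only b.
Row 3, column 1: row 3 has {a, b, c} and column 1 has {a, c, d, e}, leaving only f.
Row 3, column 2: row 3 has {a, b, c, f} and column 2 has {b, c, e}, leaving only d.
Row 3 already has {a, b, c, d, f} and column 6 already has {a, c}, so row 3, column 6 must be e.

e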